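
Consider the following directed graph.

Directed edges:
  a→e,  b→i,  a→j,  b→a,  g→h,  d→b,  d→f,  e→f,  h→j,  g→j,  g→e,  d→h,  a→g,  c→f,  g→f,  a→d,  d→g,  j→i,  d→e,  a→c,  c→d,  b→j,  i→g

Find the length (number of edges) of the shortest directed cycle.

3

For each vertex v, BFS finds the shortest path from v back to v.
The shortest such closed walk is b → a → d → b, length 3.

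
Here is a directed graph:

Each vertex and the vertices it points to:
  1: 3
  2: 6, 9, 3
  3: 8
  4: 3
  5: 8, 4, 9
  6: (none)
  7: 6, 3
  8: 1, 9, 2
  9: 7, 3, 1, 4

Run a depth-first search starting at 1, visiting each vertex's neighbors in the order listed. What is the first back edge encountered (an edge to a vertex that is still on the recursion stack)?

DFS from 1 (visiting each vertex's neighbors in the order listed); mark gray on enter, black on exit:
1 gray
  3 gray
    8 gray
      8→1: 1 is gray → back edge
First back edge: 8 → 1.

8->1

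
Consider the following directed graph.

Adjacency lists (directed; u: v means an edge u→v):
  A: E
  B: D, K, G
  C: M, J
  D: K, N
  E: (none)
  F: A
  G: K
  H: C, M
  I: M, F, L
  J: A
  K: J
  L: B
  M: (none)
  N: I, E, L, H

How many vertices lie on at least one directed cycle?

5

A vertex is on a directed cycle iff it belongs to a strongly connected component of size ≥ 2 (or has a self-loop).
The vertices on cycles are {B, D, I, L, N} — 5 in total.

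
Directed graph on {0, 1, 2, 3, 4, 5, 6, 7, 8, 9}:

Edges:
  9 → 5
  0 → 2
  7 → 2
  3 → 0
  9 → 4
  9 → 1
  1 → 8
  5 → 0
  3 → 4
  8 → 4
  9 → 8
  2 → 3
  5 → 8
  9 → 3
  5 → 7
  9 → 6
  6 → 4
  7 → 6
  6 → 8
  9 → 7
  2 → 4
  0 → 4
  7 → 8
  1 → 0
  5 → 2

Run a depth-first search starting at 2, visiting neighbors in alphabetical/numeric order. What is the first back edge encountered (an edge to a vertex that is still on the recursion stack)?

DFS from 2 (visiting neighbors in alphabetical/numeric order); mark gray on enter, black on exit:
2 gray
  3 gray
    0 gray
      0→2: 2 is gray → back edge
First back edge: 0 → 2.

0->2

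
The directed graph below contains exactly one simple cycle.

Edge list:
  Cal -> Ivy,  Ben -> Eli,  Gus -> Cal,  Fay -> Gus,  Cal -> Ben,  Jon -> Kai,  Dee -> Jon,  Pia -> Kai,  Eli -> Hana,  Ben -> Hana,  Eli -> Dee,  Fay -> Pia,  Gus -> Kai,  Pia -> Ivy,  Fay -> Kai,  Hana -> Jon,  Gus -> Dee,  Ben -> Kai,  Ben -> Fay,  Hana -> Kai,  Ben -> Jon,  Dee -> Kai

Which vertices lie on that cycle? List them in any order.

Ben, Cal, Fay, Gus

DFS with gray/black marking from Ben:
Ben gray
  Eli gray
    Hana gray
      Jon gray
        Kai gray
        Kai black
      Jon black
      Hana→Kai: Kai black — skip
    Hana black
    Dee gray
      Dee→Jon: Jon black — skip
      Dee→Kai: Kai black — skip
    Dee black
  Eli black
  Ben→Hana: Hana black — skip
  Ben→Jon: Jon black — skip
  Fay gray
    Fay→Kai: Kai black — skip
    Gus gray
      Gus→Dee: Dee black — skip
      Gus→Kai: Kai black — skip
      Cal gray
        Ivy gray
        Ivy black
        Cal→Ben: Ben is gray → back edge
Back edge closes the cycle Ben → Fay → Gus → Cal → Ben; its vertices are {Ben, Cal, Fay, Gus}.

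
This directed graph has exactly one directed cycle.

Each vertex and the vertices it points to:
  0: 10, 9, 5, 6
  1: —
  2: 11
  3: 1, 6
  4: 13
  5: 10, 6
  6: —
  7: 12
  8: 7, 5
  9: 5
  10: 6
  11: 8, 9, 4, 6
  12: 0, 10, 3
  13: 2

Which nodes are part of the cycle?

DFS with gray/black marking from 11:
11 gray
  8 gray
    7 gray
      12 gray
        0 gray
          10 gray
            6 gray
            6 black
          10 black
          9 gray
            5 gray
              5→10: 10 black — skip
              5→6: 6 black — skip
            5 black
          9 black
          0→5: 5 black — skip
          0→6: 6 black — skip
        0 black
        12→10: 10 black — skip
        3 gray
          1 gray
          1 black
          3→6: 6 black — skip
        3 black
      12 black
    7 black
    8→5: 5 black — skip
  8 black
  11→9: 9 black — skip
  4 gray
    13 gray
      2 gray
        2→11: 11 is gray → back edge
Back edge closes the cycle 11 → 4 → 13 → 2 → 11; its vertices are {2, 4, 11, 13}.

2, 4, 11, 13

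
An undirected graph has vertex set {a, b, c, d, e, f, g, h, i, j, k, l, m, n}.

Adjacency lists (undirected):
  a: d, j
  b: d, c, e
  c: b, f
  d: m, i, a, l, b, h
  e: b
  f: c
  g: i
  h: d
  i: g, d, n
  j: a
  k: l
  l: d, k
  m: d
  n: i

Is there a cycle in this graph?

No

DFS, tracking each vertex's parent; an edge to a visited non-parent vertex closes a cycle.
Start from d:
visit d (parent –)
  visit m (parent d)
    m–d: parent, skip
  visit i (parent d)
    visit g (parent i)
      g–i: parent, skip
    i–d: parent, skip
    visit n (parent i)
      n–i: parent, skip
  visit a (parent d)
    a–d: parent, skip
    visit j (parent a)
      j–a: parent, skip
  visit l (parent d)
    l–d: parent, skip
    visit k (parent l)
      k–l: parent, skip
  visit b (parent d)
    b–d: parent, skip
    visit c (parent b)
      c–b: parent, skip
      visit f (parent c)
        f–c: parent, skip
    visit e (parent b)
      e–b: parent, skip
  visit h (parent d)
    h–d: parent, skip
No non-parent visited neighbor found — the graph is a forest.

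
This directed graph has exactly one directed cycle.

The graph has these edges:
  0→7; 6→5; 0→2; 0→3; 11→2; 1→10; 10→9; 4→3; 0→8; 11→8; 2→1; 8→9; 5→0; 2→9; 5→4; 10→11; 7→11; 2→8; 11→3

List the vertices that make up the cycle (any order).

DFS with gray/black marking from 2:
2 gray
  1 gray
    10 gray
      11 gray
        3 gray
        3 black
        11→2: 2 is gray → back edge
Back edge closes the cycle 2 → 1 → 10 → 11 → 2; its vertices are {1, 2, 10, 11}.

1, 2, 10, 11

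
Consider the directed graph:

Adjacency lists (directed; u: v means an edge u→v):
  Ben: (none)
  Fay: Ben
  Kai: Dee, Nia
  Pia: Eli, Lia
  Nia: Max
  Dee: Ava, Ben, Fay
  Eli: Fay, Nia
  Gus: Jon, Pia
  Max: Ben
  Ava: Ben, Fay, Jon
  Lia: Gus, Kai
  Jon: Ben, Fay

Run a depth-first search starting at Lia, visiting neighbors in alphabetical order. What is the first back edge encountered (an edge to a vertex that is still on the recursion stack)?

Pia->Lia

DFS from Lia (visiting neighbors in alphabetical order); mark gray on enter, black on exit:
Lia gray
  Gus gray
    Jon gray
      Ben gray
      Ben black
      Fay gray
        Fay→Ben: Ben black — skip
      Fay black
    Jon black
    Pia gray
      Eli gray
        Eli→Fay: Fay black — skip
        Nia gray
          Max gray
            Max→Ben: Ben black — skip
          Max black
        Nia black
      Eli black
      Pia→Lia: Lia is gray → back edge
First back edge: Pia → Lia.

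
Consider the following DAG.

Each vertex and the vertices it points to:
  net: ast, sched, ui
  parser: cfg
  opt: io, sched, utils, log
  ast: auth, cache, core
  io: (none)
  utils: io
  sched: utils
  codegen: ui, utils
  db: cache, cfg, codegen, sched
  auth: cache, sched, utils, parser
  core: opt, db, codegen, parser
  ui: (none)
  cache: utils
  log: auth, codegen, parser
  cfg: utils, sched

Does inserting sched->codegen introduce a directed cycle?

No

Adding sched→codegen creates a cycle iff codegen can already reach sched.
Explore from codegen: no path reaches sched. The graph stays acyclic.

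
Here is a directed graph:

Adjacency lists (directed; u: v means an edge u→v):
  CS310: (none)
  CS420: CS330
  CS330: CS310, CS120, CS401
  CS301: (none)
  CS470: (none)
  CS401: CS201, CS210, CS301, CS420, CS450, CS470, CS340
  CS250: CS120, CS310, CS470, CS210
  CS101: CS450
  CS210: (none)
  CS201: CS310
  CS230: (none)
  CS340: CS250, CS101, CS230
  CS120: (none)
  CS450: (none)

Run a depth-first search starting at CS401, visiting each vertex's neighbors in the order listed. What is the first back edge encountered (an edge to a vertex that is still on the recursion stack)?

CS330->CS401

DFS from CS401 (visiting each vertex's neighbors in the order listed); mark gray on enter, black on exit:
CS401 gray
  CS201 gray
    CS310 gray
    CS310 black
  CS201 black
  CS210 gray
  CS210 black
  CS301 gray
  CS301 black
  CS420 gray
    CS330 gray
      CS330→CS310: CS310 black — skip
      CS120 gray
      CS120 black
      CS330→CS401: CS401 is gray → back edge
First back edge: CS330 → CS401.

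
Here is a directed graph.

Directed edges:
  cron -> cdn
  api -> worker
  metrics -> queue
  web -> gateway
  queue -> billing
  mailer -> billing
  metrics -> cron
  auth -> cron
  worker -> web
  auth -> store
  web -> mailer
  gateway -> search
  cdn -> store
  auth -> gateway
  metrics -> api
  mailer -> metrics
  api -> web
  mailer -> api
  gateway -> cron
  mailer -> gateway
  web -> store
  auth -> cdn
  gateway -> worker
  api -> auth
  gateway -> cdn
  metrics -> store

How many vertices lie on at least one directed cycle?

A vertex is on a directed cycle iff it belongs to a strongly connected component of size ≥ 2 (or has a self-loop).
The vertices on cycles are {api, web, auth, mailer, worker, gateway, metrics} — 7 in total.

7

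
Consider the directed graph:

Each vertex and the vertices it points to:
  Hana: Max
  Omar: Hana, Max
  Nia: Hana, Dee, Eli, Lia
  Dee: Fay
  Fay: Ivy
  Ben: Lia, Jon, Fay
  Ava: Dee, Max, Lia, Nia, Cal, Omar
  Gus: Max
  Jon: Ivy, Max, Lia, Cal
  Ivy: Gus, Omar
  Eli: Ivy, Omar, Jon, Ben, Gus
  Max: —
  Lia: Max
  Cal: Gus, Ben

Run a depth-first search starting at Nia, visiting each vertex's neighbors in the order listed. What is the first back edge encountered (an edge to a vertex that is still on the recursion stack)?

DFS from Nia (visiting each vertex's neighbors in the order listed); mark gray on enter, black on exit:
Nia gray
  Hana gray
    Max gray
    Max black
  Hana black
  Dee gray
    Fay gray
      Ivy gray
        Gus gray
          Gus→Max: Max black — skip
        Gus black
        Omar gray
          Omar→Hana: Hana black — skip
          Omar→Max: Max black — skip
        Omar black
      Ivy black
    Fay black
  Dee black
  Eli gray
    Eli→Ivy: Ivy black — skip
    Eli→Omar: Omar black — skip
    Jon gray
      Jon→Ivy: Ivy black — skip
      Jon→Max: Max black — skip
      Lia gray
        Lia→Max: Max black — skip
      Lia black
      Cal gray
        Cal→Gus: Gus black — skip
        Ben gray
          Ben→Lia: Lia black — skip
          Ben→Jon: Jon is gray → back edge
First back edge: Ben → Jon.

Ben->Jon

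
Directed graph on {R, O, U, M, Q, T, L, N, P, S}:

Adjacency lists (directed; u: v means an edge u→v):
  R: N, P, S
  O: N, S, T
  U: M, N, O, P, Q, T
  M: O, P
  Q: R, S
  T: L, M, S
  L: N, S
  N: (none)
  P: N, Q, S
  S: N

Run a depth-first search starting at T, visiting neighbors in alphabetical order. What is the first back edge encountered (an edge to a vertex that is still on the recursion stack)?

O->T

DFS from T (visiting neighbors in alphabetical order); mark gray on enter, black on exit:
T gray
  L gray
    N gray
    N black
    S gray
      S→N: N black — skip
    S black
  L black
  M gray
    O gray
      O→N: N black — skip
      O→S: S black — skip
      O→T: T is gray → back edge
First back edge: O → T.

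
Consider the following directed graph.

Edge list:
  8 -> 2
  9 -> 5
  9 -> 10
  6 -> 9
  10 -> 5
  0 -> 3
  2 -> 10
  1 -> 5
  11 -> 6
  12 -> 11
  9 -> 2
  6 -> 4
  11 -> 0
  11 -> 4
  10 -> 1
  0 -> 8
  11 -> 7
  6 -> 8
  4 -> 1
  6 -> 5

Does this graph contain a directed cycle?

No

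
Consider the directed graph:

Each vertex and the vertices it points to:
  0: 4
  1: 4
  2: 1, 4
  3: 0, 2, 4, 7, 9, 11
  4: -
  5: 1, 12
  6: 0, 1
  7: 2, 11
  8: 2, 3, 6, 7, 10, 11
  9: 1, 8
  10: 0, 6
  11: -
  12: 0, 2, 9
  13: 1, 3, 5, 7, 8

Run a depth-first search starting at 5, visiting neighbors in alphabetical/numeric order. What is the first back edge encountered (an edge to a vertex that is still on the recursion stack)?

3->9

DFS from 5 (visiting neighbors in alphabetical/numeric order); mark gray on enter, black on exit:
5 gray
  1 gray
    4 gray
    4 black
  1 black
  12 gray
    0 gray
      0→4: 4 black — skip
    0 black
    2 gray
      2→1: 1 black — skip
      2→4: 4 black — skip
    2 black
    9 gray
      9→1: 1 black — skip
      8 gray
        8→2: 2 black — skip
        3 gray
          3→0: 0 black — skip
          3→2: 2 black — skip
          3→4: 4 black — skip
          7 gray
            7→2: 2 black — skip
            11 gray
            11 black
          7 black
          3→9: 9 is gray → back edge
First back edge: 3 → 9.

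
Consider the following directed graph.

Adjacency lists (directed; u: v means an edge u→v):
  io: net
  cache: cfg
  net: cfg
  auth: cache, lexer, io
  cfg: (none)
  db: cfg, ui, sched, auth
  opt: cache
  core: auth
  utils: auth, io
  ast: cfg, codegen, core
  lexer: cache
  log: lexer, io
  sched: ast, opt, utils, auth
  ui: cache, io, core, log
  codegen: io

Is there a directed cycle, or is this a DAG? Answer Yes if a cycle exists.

No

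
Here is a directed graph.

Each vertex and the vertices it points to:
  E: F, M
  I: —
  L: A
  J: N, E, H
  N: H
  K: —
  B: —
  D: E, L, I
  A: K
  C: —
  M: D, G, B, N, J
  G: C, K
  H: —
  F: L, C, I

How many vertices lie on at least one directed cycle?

A vertex is on a directed cycle iff it belongs to a strongly connected component of size ≥ 2 (or has a self-loop).
The vertices on cycles are {D, E, J, M} — 4 in total.

4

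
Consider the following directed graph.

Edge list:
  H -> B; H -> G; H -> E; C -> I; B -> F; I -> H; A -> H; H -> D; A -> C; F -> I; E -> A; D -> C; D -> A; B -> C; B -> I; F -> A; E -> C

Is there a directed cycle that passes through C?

C is on a cycle iff C can reach itself via ≥1 edge.
C → I → H → E → C — yes.

Yes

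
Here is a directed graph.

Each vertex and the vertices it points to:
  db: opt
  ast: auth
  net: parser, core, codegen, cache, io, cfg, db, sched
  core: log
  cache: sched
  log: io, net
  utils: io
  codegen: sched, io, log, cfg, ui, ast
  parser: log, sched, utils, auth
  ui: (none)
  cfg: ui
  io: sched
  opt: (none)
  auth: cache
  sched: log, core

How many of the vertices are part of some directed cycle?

A vertex is on a directed cycle iff it belongs to a strongly connected component of size ≥ 2 (or has a self-loop).
The vertices on cycles are {io, ast, log, net, auth, core, cache, sched, utils, parser, codegen} — 11 in total.

11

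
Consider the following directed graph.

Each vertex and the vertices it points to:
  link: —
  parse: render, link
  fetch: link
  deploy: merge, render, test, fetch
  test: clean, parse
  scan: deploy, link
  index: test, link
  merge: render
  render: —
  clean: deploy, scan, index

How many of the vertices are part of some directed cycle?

5

A vertex is on a directed cycle iff it belongs to a strongly connected component of size ≥ 2 (or has a self-loop).
The vertices on cycles are {scan, test, clean, index, deploy} — 5 in total.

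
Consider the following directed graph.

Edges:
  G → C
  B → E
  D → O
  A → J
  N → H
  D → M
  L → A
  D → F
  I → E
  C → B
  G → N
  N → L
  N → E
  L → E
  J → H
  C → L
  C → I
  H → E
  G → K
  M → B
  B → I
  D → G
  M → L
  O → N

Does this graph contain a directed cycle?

No

DFS with white/gray/black marking, starting from D:
D gray
  G gray
    C gray
      L gray
        E gray
        E black
        A gray
          J gray
            H gray
              H→E: E black — skip
            H black
          J black
        A black
      L black
      B gray
        I gray
          I→E: E black — skip
        I black
        B→E: E black — skip
      B black
      C→I: I black — skip
    C black
    N gray
      N→E: E black — skip
      N→L: L black — skip
      N→H: H black — skip
    N black
    K gray
    K black
  G black
  O gray
    O→N: N black — skip
  O black
  M gray
    M→B: B black — skip
    M→L: L black — skip
  M black
  F gray
  F black
D black
Every edge goes to a white or black vertex — no back edge, so the graph is acyclic.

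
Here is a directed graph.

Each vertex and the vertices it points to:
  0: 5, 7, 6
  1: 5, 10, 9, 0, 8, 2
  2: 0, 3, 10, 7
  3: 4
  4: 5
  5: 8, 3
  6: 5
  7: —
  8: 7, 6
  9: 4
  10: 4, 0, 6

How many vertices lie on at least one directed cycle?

5

A vertex is on a directed cycle iff it belongs to a strongly connected component of size ≥ 2 (or has a self-loop).
The vertices on cycles are {3, 4, 5, 6, 8} — 5 in total.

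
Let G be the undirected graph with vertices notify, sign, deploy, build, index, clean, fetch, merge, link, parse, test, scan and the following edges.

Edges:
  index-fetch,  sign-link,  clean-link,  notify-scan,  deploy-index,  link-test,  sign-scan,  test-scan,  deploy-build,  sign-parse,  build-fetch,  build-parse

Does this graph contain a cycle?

Yes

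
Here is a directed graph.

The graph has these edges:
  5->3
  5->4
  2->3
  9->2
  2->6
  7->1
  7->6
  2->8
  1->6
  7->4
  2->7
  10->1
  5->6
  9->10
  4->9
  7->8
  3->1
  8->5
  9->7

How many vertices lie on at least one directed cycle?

A vertex is on a directed cycle iff it belongs to a strongly connected component of size ≥ 2 (or has a self-loop).
The vertices on cycles are {2, 4, 5, 7, 8, 9} — 6 in total.

6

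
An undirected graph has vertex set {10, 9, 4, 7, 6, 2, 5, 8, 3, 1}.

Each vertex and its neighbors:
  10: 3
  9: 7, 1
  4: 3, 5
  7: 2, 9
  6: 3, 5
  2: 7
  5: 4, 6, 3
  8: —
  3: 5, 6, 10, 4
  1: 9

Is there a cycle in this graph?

Yes

DFS, tracking each vertex's parent; an edge to a visited non-parent vertex closes a cycle.
Start from 10:
visit 10 (parent –)
  visit 3 (parent 10)
    visit 5 (parent 3)
      visit 4 (parent 5)
        4–3: 3 visited and ≠ parent → cycle
Cycle: 3 – 5 – 4 – 3.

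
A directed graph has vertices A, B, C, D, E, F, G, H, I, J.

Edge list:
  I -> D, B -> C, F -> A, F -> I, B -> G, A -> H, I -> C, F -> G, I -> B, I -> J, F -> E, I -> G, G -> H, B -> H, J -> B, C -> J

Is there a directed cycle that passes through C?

C is on a cycle iff C can reach itself via ≥1 edge.
C → J → B → C — yes.

Yes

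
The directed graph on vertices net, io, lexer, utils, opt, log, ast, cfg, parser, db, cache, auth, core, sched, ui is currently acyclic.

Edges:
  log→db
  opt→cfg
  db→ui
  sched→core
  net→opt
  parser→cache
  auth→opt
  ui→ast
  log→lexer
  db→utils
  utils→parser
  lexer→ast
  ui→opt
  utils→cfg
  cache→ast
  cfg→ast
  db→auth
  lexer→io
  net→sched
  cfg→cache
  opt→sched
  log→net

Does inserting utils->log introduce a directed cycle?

Yes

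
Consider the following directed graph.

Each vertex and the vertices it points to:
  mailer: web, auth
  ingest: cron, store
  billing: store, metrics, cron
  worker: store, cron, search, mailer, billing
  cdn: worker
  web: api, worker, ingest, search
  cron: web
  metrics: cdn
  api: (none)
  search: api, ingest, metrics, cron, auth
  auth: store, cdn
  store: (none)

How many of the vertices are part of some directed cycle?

A vertex is on a directed cycle iff it belongs to a strongly connected component of size ≥ 2 (or has a self-loop).
The vertices on cycles are {cdn, web, auth, cron, ingest, mailer, search, worker, billing, metrics} — 10 in total.

10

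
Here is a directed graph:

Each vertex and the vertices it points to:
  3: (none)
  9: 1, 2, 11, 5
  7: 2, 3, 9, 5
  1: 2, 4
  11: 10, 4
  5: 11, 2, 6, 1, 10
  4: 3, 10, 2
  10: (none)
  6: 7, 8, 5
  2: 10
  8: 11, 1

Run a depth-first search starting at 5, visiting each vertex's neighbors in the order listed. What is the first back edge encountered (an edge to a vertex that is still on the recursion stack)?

9->5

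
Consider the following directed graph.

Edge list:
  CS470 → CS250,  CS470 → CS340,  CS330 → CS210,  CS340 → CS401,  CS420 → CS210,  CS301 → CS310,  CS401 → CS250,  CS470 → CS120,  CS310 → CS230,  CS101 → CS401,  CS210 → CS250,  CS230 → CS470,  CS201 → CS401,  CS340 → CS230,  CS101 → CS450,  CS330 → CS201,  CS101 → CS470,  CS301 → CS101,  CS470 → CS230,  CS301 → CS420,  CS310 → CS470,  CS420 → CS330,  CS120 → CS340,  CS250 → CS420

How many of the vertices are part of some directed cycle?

A vertex is on a directed cycle iff it belongs to a strongly connected component of size ≥ 2 (or has a self-loop).
The vertices on cycles are {CS120, CS201, CS210, CS230, CS250, CS330, CS340, CS401, CS420, CS470} — 10 in total.

10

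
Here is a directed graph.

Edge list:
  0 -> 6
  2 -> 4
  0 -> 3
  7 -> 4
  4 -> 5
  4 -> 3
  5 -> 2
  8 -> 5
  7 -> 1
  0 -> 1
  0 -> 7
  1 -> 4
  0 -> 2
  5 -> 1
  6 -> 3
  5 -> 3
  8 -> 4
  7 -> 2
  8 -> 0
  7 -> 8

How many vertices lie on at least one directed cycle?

A vertex is on a directed cycle iff it belongs to a strongly connected component of size ≥ 2 (or has a self-loop).
The vertices on cycles are {0, 1, 2, 4, 5, 7, 8} — 7 in total.

7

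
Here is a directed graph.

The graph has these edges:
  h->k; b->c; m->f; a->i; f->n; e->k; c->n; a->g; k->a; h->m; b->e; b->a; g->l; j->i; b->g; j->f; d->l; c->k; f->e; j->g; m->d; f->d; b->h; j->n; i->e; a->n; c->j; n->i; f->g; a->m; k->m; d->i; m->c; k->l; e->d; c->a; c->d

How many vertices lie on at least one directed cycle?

10

A vertex is on a directed cycle iff it belongs to a strongly connected component of size ≥ 2 (or has a self-loop).
The vertices on cycles are {a, c, d, e, f, i, j, k, m, n} — 10 in total.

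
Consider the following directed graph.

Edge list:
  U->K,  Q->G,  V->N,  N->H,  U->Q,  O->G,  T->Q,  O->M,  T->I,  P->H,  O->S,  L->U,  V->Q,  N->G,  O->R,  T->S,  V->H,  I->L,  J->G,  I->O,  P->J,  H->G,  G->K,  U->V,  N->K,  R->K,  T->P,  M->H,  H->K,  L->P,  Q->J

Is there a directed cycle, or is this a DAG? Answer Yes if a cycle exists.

DFS with white/gray/black marking, starting from R:
R gray
  K gray
  K black
R black
G gray
  G→K: K black — skip
G black
H gray
  H→K: K black — skip
  H→G: G black — skip
H black
I gray
  O gray
    S gray
    S black
    O→G: G black — skip
    O→R: R black — skip
    M gray
      M→H: H black — skip
    M black
  O black
  L gray
    P gray
      J gray
        J→G: G black — skip
      J black
      P→H: H black — skip
    P black
    U gray
      Q gray
        Q→J: J black — skip
        Q→G: G black — skip
      Q black
      V gray
        N gray
          N→K: K black — skip
          N→G: G black — skip
          N→H: H black — skip
        N black
        V→H: H black — skip
        V→Q: Q black — skip
      V black
      U→K: K black — skip
    U black
  L black
I black
T gray
  T→Q: Q black — skip
  T→S: S black — skip
  T→P: P black — skip
  T→I: I black — skip
T black
Every edge goes to a white or black vertex — no back edge, so the graph is acyclic.

No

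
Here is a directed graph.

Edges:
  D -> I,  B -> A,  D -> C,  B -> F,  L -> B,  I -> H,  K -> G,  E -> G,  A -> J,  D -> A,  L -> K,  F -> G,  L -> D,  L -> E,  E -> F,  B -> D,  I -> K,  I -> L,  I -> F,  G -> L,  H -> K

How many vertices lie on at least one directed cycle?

A vertex is on a directed cycle iff it belongs to a strongly connected component of size ≥ 2 (or has a self-loop).
The vertices on cycles are {B, D, E, F, G, H, I, K, L} — 9 in total.

9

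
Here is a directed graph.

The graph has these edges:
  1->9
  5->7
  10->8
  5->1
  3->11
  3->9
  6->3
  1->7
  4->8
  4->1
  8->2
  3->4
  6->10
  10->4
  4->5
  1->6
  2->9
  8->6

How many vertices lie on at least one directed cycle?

7

A vertex is on a directed cycle iff it belongs to a strongly connected component of size ≥ 2 (or has a self-loop).
The vertices on cycles are {1, 3, 4, 5, 6, 8, 10} — 7 in total.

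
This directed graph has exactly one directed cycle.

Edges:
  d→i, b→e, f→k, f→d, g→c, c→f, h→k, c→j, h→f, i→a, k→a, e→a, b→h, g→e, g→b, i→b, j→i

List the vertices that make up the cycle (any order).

b, d, f, h, i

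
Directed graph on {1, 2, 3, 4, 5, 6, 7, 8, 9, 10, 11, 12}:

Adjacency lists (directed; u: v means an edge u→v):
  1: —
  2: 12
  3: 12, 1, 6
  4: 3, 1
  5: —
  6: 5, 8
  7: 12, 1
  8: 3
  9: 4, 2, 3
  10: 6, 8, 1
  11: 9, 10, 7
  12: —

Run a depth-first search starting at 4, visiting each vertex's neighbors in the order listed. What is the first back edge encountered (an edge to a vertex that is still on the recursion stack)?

8->3

DFS from 4 (visiting each vertex's neighbors in the order listed); mark gray on enter, black on exit:
4 gray
  3 gray
    12 gray
    12 black
    1 gray
    1 black
    6 gray
      5 gray
      5 black
      8 gray
        8→3: 3 is gray → back edge
First back edge: 8 → 3.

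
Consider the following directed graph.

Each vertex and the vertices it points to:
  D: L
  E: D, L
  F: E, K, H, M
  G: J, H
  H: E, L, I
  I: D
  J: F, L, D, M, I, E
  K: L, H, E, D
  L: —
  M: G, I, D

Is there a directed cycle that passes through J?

J is on a cycle iff J can reach itself via ≥1 edge.
J → M → G → J — yes.

Yes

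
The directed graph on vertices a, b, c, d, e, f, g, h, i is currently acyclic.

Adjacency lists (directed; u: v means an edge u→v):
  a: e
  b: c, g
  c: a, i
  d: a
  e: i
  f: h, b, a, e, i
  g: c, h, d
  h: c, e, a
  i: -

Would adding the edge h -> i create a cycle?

Adding h→i creates a cycle iff i can already reach h.
Explore from i: no path reaches h. The graph stays acyclic.

No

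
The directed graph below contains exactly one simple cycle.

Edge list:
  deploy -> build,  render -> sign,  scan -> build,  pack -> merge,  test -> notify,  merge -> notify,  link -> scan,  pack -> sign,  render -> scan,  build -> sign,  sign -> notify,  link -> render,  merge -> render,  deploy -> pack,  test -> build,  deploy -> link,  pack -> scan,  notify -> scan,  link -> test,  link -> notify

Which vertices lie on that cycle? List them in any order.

scan, sign, build, notify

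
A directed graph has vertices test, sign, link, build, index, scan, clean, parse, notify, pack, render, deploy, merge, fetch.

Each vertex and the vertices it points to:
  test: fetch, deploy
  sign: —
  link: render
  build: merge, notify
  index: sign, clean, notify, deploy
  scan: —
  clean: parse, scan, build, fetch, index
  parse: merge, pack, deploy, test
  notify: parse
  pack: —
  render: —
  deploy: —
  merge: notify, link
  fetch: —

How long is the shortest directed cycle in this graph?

For each vertex v, BFS finds the shortest path from v back to v.
The shortest such closed walk is index → clean → index, length 2.

2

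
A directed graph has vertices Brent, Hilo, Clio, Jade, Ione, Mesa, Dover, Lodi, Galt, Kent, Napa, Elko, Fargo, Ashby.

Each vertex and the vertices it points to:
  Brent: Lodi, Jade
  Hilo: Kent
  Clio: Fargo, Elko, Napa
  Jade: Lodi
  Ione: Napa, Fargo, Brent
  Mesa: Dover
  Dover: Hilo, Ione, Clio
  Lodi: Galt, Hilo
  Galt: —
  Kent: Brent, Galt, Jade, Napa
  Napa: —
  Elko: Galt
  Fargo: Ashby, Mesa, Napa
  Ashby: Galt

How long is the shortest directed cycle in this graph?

For each vertex v, BFS finds the shortest path from v back to v.
The shortest such closed walk is Dover → Ione → Fargo → Mesa → Dover, length 4.

4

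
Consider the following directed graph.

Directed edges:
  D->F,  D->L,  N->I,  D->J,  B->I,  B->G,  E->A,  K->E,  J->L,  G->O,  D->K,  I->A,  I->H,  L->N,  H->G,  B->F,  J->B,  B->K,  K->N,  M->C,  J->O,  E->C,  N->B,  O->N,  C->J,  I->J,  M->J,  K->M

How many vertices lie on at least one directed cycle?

12

A vertex is on a directed cycle iff it belongs to a strongly connected component of size ≥ 2 (or has a self-loop).
The vertices on cycles are {B, C, E, G, H, I, J, K, L, M, N, O} — 12 in total.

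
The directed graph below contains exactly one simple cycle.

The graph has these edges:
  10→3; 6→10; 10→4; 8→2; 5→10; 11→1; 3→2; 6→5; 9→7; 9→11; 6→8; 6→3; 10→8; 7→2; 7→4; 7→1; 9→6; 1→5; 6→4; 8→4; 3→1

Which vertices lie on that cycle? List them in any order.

1, 3, 5, 10

DFS with gray/black marking from 5:
5 gray
  10 gray
    4 gray
    4 black
    8 gray
      2 gray
      2 black
      8→4: 4 black — skip
    8 black
    3 gray
      1 gray
        1→5: 5 is gray → back edge
Back edge closes the cycle 5 → 10 → 3 → 1 → 5; its vertices are {1, 3, 5, 10}.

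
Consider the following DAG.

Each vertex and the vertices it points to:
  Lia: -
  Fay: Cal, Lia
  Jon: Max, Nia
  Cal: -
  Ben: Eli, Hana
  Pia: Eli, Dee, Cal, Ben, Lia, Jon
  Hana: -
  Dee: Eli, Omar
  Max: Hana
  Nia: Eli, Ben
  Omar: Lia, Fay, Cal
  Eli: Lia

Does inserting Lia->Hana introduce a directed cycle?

No

Adding Lia→Hana creates a cycle iff Hana can already reach Lia.
Explore from Hana: no path reaches Lia. The graph stays acyclic.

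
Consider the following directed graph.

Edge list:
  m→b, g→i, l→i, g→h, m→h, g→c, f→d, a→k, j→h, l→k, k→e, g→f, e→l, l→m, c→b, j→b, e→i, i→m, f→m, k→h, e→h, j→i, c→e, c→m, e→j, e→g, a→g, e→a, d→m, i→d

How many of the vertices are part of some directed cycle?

6

A vertex is on a directed cycle iff it belongs to a strongly connected component of size ≥ 2 (or has a self-loop).
The vertices on cycles are {a, c, e, g, k, l} — 6 in total.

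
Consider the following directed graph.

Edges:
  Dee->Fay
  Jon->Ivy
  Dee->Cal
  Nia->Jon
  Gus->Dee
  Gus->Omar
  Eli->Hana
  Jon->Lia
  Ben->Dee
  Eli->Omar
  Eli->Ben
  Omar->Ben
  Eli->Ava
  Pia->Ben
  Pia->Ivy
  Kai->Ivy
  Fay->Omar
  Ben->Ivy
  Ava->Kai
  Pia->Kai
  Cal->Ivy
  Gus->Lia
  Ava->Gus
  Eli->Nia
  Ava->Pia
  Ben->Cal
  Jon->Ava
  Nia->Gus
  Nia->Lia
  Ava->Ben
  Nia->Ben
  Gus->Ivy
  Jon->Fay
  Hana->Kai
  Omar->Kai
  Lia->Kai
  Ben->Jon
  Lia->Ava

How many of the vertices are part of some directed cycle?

9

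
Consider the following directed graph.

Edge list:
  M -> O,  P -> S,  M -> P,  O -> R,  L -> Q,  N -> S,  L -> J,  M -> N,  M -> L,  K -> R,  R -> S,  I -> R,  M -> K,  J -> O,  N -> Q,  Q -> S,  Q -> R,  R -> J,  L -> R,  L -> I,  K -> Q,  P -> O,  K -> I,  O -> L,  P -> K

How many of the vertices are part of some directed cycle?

6

A vertex is on a directed cycle iff it belongs to a strongly connected component of size ≥ 2 (or has a self-loop).
The vertices on cycles are {I, J, L, O, Q, R} — 6 in total.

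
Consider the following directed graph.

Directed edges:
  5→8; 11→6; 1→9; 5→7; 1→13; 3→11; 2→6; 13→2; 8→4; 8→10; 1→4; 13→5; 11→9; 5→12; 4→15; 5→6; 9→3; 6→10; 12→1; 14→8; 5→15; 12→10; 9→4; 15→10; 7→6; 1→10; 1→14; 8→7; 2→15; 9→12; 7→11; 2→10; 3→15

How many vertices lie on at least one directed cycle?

10

A vertex is on a directed cycle iff it belongs to a strongly connected component of size ≥ 2 (or has a self-loop).
The vertices on cycles are {1, 3, 5, 7, 8, 9, 11, 12, 13, 14} — 10 in total.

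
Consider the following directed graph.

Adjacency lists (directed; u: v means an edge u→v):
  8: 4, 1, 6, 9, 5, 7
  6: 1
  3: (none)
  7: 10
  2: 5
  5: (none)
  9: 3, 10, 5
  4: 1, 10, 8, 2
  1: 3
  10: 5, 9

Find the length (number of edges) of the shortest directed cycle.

For each vertex v, BFS finds the shortest path from v back to v.
The shortest such closed walk is 4 → 8 → 4, length 2.

2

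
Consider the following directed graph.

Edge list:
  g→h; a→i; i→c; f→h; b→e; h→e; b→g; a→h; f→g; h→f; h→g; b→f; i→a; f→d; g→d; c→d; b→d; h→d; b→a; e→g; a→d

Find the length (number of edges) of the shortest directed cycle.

For each vertex v, BFS finds the shortest path from v back to v.
The shortest such closed walk is a → i → a, length 2.

2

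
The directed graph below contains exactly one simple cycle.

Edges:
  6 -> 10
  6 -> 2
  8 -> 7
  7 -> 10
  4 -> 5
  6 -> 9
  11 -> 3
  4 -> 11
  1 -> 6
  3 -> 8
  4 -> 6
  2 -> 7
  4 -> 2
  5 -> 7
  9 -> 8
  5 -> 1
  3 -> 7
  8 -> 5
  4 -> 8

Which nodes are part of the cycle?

1, 5, 6, 8, 9

DFS with gray/black marking from 5:
5 gray
  1 gray
    6 gray
      9 gray
        8 gray
          7 gray
            10 gray
            10 black
          7 black
          8→5: 5 is gray → back edge
Back edge closes the cycle 5 → 1 → 6 → 9 → 8 → 5; its vertices are {1, 5, 6, 8, 9}.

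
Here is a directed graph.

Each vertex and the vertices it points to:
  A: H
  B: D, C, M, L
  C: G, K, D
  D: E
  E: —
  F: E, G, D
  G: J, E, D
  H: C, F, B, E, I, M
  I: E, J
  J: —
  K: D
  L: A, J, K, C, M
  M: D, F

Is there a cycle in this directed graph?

Yes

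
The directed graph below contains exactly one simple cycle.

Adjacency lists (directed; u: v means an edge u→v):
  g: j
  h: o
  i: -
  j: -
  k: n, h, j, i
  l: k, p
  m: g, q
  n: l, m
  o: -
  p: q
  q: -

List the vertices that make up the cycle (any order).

k, l, n

DFS with gray/black marking from k:
k gray
  n gray
    l gray
      l→k: k is gray → back edge
Back edge closes the cycle k → n → l → k; its vertices are {k, l, n}.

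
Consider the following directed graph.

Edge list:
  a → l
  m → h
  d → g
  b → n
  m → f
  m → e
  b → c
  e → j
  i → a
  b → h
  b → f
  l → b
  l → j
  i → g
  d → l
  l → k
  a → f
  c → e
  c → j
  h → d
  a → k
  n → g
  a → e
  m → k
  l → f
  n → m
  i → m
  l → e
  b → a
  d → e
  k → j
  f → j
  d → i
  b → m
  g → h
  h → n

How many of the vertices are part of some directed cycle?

9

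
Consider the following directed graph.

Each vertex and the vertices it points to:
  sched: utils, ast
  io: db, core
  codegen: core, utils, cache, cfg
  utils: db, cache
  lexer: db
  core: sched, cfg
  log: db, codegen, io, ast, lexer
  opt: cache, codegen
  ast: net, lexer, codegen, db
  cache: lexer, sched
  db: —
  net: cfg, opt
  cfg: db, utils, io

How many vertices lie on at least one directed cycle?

10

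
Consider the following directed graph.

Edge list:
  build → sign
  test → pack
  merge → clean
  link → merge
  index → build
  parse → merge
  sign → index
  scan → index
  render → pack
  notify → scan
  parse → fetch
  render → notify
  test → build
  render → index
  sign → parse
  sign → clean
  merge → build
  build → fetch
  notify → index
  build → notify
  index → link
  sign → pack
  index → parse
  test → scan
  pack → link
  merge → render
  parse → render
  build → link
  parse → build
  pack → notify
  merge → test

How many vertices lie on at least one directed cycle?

11

A vertex is on a directed cycle iff it belongs to a strongly connected component of size ≥ 2 (or has a self-loop).
The vertices on cycles are {link, pack, scan, sign, test, build, index, merge, parse, notify, render} — 11 in total.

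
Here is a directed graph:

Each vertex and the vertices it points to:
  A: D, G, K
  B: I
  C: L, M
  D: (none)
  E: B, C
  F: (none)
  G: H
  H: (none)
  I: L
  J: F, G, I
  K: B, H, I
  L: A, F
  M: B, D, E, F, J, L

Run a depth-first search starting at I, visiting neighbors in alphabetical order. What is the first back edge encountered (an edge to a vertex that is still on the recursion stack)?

DFS from I (visiting neighbors in alphabetical order); mark gray on enter, black on exit:
I gray
  L gray
    A gray
      D gray
      D black
      G gray
        H gray
        H black
      G black
      K gray
        B gray
          B→I: I is gray → back edge
First back edge: B → I.

B→I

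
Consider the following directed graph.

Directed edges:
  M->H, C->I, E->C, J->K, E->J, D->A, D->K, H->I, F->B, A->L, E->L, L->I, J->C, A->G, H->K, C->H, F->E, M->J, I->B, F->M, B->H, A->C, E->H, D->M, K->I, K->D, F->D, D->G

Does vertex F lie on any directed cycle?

No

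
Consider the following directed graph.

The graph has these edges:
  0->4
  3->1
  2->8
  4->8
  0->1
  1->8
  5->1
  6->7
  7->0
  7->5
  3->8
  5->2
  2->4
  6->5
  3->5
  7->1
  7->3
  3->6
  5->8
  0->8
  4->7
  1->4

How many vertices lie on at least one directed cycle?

A vertex is on a directed cycle iff it belongs to a strongly connected component of size ≥ 2 (or has a self-loop).
The vertices on cycles are {0, 1, 2, 3, 4, 5, 6, 7} — 8 in total.

8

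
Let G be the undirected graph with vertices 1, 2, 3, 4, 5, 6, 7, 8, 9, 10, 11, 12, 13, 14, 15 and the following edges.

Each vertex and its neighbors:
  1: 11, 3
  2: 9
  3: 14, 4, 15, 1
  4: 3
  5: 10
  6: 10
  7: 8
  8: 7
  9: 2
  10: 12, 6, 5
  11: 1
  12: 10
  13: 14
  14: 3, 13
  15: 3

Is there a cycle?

No

DFS, tracking each vertex's parent; an edge to a visited non-parent vertex closes a cycle.
Start from 14:
visit 14 (parent –)
  visit 3 (parent 14)
    3–14: parent, skip
    visit 4 (parent 3)
      4–3: parent, skip
    visit 15 (parent 3)
      15–3: parent, skip
    visit 1 (parent 3)
      visit 11 (parent 1)
        11–1: parent, skip
      1–3: parent, skip
  visit 13 (parent 14)
    13–14: parent, skip
visit 2 (parent –)
  visit 9 (parent 2)
    9–2: parent, skip
visit 5 (parent –)
  visit 10 (parent 5)
    visit 12 (parent 10)
      12–10: parent, skip
    visit 6 (parent 10)
      6–10: parent, skip
    10–5: parent, skip
visit 7 (parent –)
  visit 8 (parent 7)
    8–7: parent, skip
No non-parent visited neighbor found — the graph is a forest.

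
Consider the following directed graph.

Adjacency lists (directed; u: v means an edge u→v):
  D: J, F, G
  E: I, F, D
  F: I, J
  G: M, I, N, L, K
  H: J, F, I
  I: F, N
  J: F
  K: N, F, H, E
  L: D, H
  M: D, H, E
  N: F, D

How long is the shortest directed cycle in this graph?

For each vertex v, BFS finds the shortest path from v back to v.
The shortest such closed walk is J → F → J, length 2.

2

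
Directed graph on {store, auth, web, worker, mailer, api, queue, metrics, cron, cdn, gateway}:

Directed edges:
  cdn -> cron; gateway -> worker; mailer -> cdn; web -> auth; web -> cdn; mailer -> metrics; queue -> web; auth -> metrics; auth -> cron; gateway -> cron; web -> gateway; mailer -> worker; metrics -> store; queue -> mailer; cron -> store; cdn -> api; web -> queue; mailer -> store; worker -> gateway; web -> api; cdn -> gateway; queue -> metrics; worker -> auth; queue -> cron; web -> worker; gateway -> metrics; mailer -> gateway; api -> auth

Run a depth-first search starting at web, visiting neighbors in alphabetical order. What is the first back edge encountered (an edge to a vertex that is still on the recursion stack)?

worker→gateway

DFS from web (visiting neighbors in alphabetical order); mark gray on enter, black on exit:
web gray
  api gray
    auth gray
      cron gray
        store gray
        store black
      cron black
      metrics gray
        metrics→store: store black — skip
      metrics black
    auth black
  api black
  web→auth: auth black — skip
  cdn gray
    cdn→api: api black — skip
    cdn→cron: cron black — skip
    gateway gray
      gateway→cron: cron black — skip
      gateway→metrics: metrics black — skip
      worker gray
        worker→auth: auth black — skip
        worker→gateway: gateway is gray → back edge
First back edge: worker → gateway.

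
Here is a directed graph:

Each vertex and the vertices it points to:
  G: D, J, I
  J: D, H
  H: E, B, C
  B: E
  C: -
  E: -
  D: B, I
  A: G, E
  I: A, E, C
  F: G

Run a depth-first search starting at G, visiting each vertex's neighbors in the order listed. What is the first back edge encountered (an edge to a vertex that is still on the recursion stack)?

A→G

DFS from G (visiting each vertex's neighbors in the order listed); mark gray on enter, black on exit:
G gray
  D gray
    B gray
      E gray
      E black
    B black
    I gray
      A gray
        A→G: G is gray → back edge
First back edge: A → G.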